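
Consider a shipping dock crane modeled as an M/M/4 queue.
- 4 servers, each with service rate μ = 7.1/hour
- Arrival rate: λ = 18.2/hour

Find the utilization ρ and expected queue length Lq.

Traffic intensity: ρ = λ/(cμ) = 18.2/(4×7.1) = 0.6408
Since ρ = 0.6408 < 1, system is stable.
Offered load a = λ/μ = cρ = 18.2/7.1 = 2.5634
P₀ = [ Σₙ₌₀^3 aⁿ/n! + a^4/(4!(1-ρ)) ]⁻¹
Σ = a^0/0! + a^1/1! + a^2/2! + a^3/3! = 1.00000 + 2.56338 + 3.28546 + 2.80729 = 9.6561
a^4/(4!(1-ρ)) = 43.1770/(24 × 0.359155) = 5.0091
P₀ = 1/(9.6561 + 5.0091) = 0.06819
Lq = P₀·a^4·ρ / (4!(1-ρ)²) = 0.068189 × 43.1770 × 0.64085 / (24 × 0.12899) = 0.6095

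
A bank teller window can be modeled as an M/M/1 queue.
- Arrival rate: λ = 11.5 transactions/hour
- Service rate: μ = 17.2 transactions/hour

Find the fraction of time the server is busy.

Server utilization: ρ = λ/μ
ρ = 11.5/17.2 = 0.6686
The server is busy 66.86% of the time.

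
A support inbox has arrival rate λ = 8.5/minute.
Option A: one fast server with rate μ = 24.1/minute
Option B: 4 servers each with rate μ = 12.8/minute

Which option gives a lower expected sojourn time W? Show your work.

Option A: single server μ = 24.1 (M/M/1)
  ρ_A = 8.5/24.1 = 0.3527
  W_A = 1/(μ-λ) = 1/(24.1-8.5) = 1/15.60 = 0.06410

Option B: 4 servers μ = 12.8 (M/M/4)
  ρ_B = λ/(cμ) = 8.5/(4×12.8) = 0.1660
  Offered load a = λ/μ = cρ = 8.5/12.8 = 0.6641
  P₀ = [ Σₙ₌₀^3 aⁿ/n! + a^4/(4!(1-ρ)) ]⁻¹
  Σ = a^0/0! + a^1/1! + a^2/2! + a^3/3! = 1.0000 + 0.6641 + 0.2205 + 0.04881 = 1.9334
  a^4/(4!(1-ρ)) = 0.194462/(24 × 0.833984) = 0.009716
  P₀ = 1/(1.9334 + 0.009716) = 0.5146
  Lq = P₀·a^4·ρ / (4!(1-ρ)²) = 0.51465 × 0.19446 × 0.16602 / (24 × 0.69553) = 0.0009953
  Wq_B = Lq/λ = 0.0009953/8.5 = 0.0001171
  W_B = Wq_B + 1/μ = 0.0001171 + 0.07812 = 0.07824

Since W_A = 0.06410 < W_B = 0.07824, Option A (single fast server) has the shorter time in system.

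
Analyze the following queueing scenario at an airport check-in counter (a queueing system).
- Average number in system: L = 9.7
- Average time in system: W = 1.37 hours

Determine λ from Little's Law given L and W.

Little's Law: L = λW, so λ = L/W
λ = 9.7/1.37 = 7.0803 passengers/hour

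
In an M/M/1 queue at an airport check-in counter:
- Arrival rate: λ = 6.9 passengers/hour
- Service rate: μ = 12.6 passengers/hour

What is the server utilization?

Server utilization: ρ = λ/μ
ρ = 6.9/12.6 = 0.5476
The server is busy 54.76% of the time.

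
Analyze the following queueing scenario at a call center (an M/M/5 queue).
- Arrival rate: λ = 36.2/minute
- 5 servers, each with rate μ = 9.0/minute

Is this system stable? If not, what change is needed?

Stability requires ρ = λ/(cμ) < 1
ρ = 36.2/(5 × 9.0) = 36.2/45.00 = 0.8044
Since 0.8044 < 1, the system is STABLE.
The servers are busy 80.44% of the time.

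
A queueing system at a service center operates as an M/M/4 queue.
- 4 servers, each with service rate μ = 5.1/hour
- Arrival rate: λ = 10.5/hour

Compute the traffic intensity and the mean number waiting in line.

Traffic intensity: ρ = λ/(cμ) = 10.5/(4×5.1) = 0.5147
Since ρ = 0.5147 < 1, system is stable.
Offered load a = λ/μ = cρ = 10.5/5.1 = 2.0588
P₀ = [ Σₙ₌₀^3 aⁿ/n! + a^4/(4!(1-ρ)) ]⁻¹
Σ = a^0/0! + a^1/1! + a^2/2! + a^3/3! = 1.0000 + 2.0588 + 2.1194 + 1.4545 = 6.6327
a^4/(4!(1-ρ)) = 17.9670/(24 × 0.4853) = 1.5426
P₀ = 1/(6.6327 + 1.5426) = 0.1223
Lq = P₀·a^4·ρ / (4!(1-ρ)²) = 0.1223 × 17.9670 × 0.5147 / (24 × 0.2355) = 0.2001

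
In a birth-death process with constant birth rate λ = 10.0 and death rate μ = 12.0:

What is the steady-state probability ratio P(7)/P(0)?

For constant rates: P(n)/P(0) = (λ/μ)^n
P(7)/P(0) = (10.0/12.0)^7 = 0.83333^7 = 0.2791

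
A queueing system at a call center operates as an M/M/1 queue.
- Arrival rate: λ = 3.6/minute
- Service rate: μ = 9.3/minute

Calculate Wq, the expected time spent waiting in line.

First, compute utilization: ρ = λ/μ = 3.6/9.3 = 0.3871
For M/M/1: Wq = λ/(μ(μ-λ))
Wq = 3.6/(9.3 × (9.3-3.6))
Wq = 3.6/(9.3 × 5.70)
Wq = 0.06791 minutes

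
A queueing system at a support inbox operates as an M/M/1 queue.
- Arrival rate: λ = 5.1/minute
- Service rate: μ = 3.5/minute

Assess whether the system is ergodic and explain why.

Stability requires ρ = λ/(cμ) < 1
ρ = 5.1/(1 × 3.5) = 5.1/3.50 = 1.4571
Since 1.4571 ≥ 1, the system is UNSTABLE.
Queue grows without bound. Need μ > λ = 5.1.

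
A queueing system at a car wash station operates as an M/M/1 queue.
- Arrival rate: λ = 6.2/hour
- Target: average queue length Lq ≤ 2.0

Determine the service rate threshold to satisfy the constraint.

For M/M/1: Lq = λ²/(μ(μ-λ))
Need Lq ≤ 2.0, i.e. μ(μ-λ) ≥ λ²/2.0
μ² - 6.2μ - 38.44/2.0 ≥ 0  →  μ² - 6.2μ - 19.2200 ≥ 0
Quadratic formula (positive root): μ = [λ + √(λ² + 4×19.2200)]/2
Discriminant: 38.44 + 4×19.2200 = 115.3200, √115.3200 = 10.7387
μ ≥ (6.2 + 10.7387)/2 = 8.4694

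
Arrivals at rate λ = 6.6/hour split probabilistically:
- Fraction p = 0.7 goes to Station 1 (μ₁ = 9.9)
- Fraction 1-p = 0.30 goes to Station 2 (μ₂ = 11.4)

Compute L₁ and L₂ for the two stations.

Effective rates: λ₁ = 6.6×0.7 = 4.62, λ₂ = 6.6×0.30 = 1.98
Station 1: ρ₁ = 4.62/9.9 = 0.46667, L₁ = ρ₁/(1-ρ₁) = 0.46667/(1-0.46667) = 0.8750
Station 2: ρ₂ = 1.98/11.4 = 0.1737, L₂ = ρ₂/(1-ρ₂) = 0.1737/(1-0.1737) = 0.2102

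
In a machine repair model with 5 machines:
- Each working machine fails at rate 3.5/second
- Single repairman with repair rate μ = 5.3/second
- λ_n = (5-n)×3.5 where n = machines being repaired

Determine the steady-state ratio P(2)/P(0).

P(2)/P(0) = ∏_{i=0}^{2-1} λ_i/μ_{i+1}
= (5-0)×3.5/5.3 × (5-1)×3.5/5.3
= 8.7220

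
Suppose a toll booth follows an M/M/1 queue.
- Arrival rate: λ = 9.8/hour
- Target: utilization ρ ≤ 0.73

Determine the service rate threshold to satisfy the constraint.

ρ = λ/μ, so μ = λ/ρ
μ ≥ 9.8/0.73 = 13.4247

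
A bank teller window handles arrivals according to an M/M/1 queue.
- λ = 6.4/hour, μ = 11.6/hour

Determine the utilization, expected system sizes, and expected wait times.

Step 1: ρ = λ/μ = 6.4/11.6 = 0.5517
Step 2: L = λ/(μ-λ) = 6.4/5.20 = 1.2308
Step 3: Lq = λ²/(μ(μ-λ)) = 40.96/(11.6×5.20) = 0.6790
Step 4: W = 1/(μ-λ) = 1/5.20 = 0.19231
Step 5: Wq = λ/(μ(μ-λ)) = 6.4/(11.6×5.20) = 0.1061
Step 6: P(0) = 1-ρ = 0.4483
Verify: L = λW = 6.4×0.19231 = 1.2308 ✔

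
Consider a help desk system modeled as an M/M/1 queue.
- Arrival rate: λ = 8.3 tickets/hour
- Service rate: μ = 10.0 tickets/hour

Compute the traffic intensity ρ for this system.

Server utilization: ρ = λ/μ
ρ = 8.3/10.0 = 0.8300
The server is busy 83.00% of the time.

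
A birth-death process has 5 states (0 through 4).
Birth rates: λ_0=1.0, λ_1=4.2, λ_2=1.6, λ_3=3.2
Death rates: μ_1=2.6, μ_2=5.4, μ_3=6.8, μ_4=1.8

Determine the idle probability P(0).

Ratios P(n)/P(0) = (λ₀···λₙ₋₁)/(μ₁···μₙ):
P(1)/P(0) = (1.0)/(2.6) = 0.38462
P(2)/P(0) = (1.0×4.2)/(2.6×5.4) = 0.29915
P(3)/P(0) = (1.0×4.2×1.6)/(2.6×5.4×6.8) = 0.070387
P(4)/P(0) = (1.0×4.2×1.6×3.2)/(2.6×5.4×6.8×1.8) = 0.12513

Normalization: ∑ P(n) = 1
P(0) × (1.0000 + 0.38462 + 0.29915 + 0.070387 + 0.12513) = 1
P(0) × 1.8793 = 1
P(0) = 1/1.8793 = 0.5321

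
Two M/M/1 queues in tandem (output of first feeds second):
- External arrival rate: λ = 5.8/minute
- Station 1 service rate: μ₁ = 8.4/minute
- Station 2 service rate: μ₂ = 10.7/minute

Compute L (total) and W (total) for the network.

By Jackson's theorem, each station behaves as independent M/M/1.
Station 1: ρ₁ = 5.8/8.4 = 0.6905, L₁ = ρ₁/(1-ρ₁) = λ/(μ₁-λ) = 5.8/2.60 = 2.23077
Station 2: ρ₂ = 5.8/10.7 = 0.5421, L₂ = ρ₂/(1-ρ₂) = λ/(μ₂-λ) = 5.8/4.90 = 1.18367
Total: L = L₁ + L₂ = 2.23077 + 1.18367 = 3.4144
W = L/λ = 3.4144/5.8 = 0.5887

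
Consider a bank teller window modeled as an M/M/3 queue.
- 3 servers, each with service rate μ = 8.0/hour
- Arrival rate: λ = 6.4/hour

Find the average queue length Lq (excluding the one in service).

Traffic intensity: ρ = λ/(cμ) = 6.4/(3×8.0) = 0.2667
Since ρ = 0.2667 < 1, system is stable.
Offered load a = λ/μ = cρ = 6.4/8.0 = 0.8000
P₀ = [ Σₙ₌₀^2 aⁿ/n! + a^3/(3!(1-ρ)) ]⁻¹
Σ = a^0/0! + a^1/1! + a^2/2! = 1.0000 + 0.8000 + 0.3200 = 2.1200
a^3/(3!(1-ρ)) = 0.5120/(6 × 0.7333) = 0.1164
P₀ = 1/(2.1200 + 0.11636) = 0.4472
Lq = P₀·a^3·ρ / (3!(1-ρ)²) = 0.4472 × 0.5120 × 0.2667 / (6 × 0.5378) = 0.01892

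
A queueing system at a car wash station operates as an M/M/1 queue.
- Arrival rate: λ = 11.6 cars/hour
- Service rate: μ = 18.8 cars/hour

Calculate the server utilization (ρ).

Server utilization: ρ = λ/μ
ρ = 11.6/18.8 = 0.6170
The server is busy 61.70% of the time.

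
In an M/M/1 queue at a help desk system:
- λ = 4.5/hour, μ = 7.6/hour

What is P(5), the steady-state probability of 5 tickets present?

ρ = λ/μ = 4.5/7.6 = 0.59211
P(n) = (1-ρ)ρⁿ
P(5) = (1-0.59211) × 0.59211^5
P(5) = 0.4079 × 0.07278
P(5) = 0.02969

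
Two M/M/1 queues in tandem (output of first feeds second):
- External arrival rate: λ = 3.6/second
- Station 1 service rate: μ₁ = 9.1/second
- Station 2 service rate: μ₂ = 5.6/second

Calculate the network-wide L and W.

By Jackson's theorem, each station behaves as independent M/M/1.
Station 1: ρ₁ = 3.6/9.1 = 0.3956, L₁ = ρ₁/(1-ρ₁) = λ/(μ₁-λ) = 3.6/5.50 = 0.6545
Station 2: ρ₂ = 3.6/5.6 = 0.6429, L₂ = ρ₂/(1-ρ₂) = λ/(μ₂-λ) = 3.6/2.00 = 1.8000
Total: L = L₁ + L₂ = 0.6545 + 1.8000 = 2.4545
W = L/λ = 2.4545/3.6 = 0.6818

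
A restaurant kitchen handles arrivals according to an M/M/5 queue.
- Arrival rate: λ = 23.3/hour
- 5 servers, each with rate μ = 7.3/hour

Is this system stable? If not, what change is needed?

Stability requires ρ = λ/(cμ) < 1
ρ = 23.3/(5 × 7.3) = 23.3/36.50 = 0.6384
Since 0.6384 < 1, the system is STABLE.
The servers are busy 63.84% of the time.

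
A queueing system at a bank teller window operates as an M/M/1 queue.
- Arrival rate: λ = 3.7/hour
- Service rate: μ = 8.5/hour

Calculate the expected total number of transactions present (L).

ρ = λ/μ = 3.7/8.5 = 0.4353
For M/M/1: L = λ/(μ-λ)
L = 3.7/(8.5-3.7) = 3.7/4.80
L = 0.7708 transactions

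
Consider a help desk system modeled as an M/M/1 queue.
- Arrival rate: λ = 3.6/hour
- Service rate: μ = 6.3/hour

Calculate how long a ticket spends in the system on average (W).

First, compute utilization: ρ = λ/μ = 3.6/6.3 = 0.5714
For M/M/1: W = 1/(μ-λ)
W = 1/(6.3-3.6) = 1/2.70
W = 0.3704 hours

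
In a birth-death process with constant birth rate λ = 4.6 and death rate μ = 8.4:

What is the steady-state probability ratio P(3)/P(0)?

For constant rates: P(n)/P(0) = (λ/μ)^n
P(3)/P(0) = (4.6/8.4)^3 = 0.5476^3 = 0.1642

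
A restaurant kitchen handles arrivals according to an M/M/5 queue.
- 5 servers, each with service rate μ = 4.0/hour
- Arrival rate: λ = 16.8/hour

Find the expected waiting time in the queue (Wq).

Traffic intensity: ρ = λ/(cμ) = 16.8/(5×4.0) = 0.8400
Since ρ = 0.8400 < 1, system is stable.
Offered load a = λ/μ = cρ = 16.8/4.0 = 4.2000
P₀ = [ Σₙ₌₀^4 aⁿ/n! + a^5/(5!(1-ρ)) ]⁻¹
Σ = a^0/0! + a^1/1! + a^2/2! + a^3/3! + a^4/4! = 1.0000 + 4.2000 + 8.8200 + 12.3480 + 12.9654 = 39.3334
a^5/(5!(1-ρ)) = 1306.9123/(120 × 0.1600) = 68.0684
P₀ = 1/(39.3334 + 68.0684) = 0.009311
Lq = P₀·a^5·ρ / (5!(1-ρ)²) = 0.0093108 × 1306.9123 × 0.84000 / (120 × 0.025600) = 3.3273
Wq = Lq/λ = 3.3273/16.8 = 0.1981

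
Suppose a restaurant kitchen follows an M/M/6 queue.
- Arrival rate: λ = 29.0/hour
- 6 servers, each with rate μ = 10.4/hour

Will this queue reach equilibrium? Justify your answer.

Stability requires ρ = λ/(cμ) < 1
ρ = 29.0/(6 × 10.4) = 29.0/62.40 = 0.4647
Since 0.4647 < 1, the system is STABLE.
The servers are busy 46.47% of the time.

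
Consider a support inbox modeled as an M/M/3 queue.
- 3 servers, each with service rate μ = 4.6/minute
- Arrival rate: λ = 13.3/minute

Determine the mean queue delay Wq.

Traffic intensity: ρ = λ/(cμ) = 13.3/(3×4.6) = 0.9638
Since ρ = 0.9638 < 1, system is stable.
Offered load a = λ/μ = cρ = 13.3/4.6 = 2.8913
P₀ = [ Σₙ₌₀^2 aⁿ/n! + a^3/(3!(1-ρ)) ]⁻¹
Σ = a^0/0! + a^1/1! + a^2/2! = 1.0000 + 2.8913 + 4.1798 = 8.0711
a^3/(3!(1-ρ)) = 24.170266/(6 × 0.036231884) = 111.1832
P₀ = 1/(8.0711 + 111.1832) = 0.008385
Lq = P₀·a^3·ρ / (3!(1-ρ)²) = 0.00838544 × 24.1703 × 0.963768 / (6 × 0.00131275) = 24.7997
Wq = Lq/λ = 24.7997/13.3 = 1.8646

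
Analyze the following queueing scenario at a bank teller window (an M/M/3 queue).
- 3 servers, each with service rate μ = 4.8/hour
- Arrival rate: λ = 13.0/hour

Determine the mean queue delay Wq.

Traffic intensity: ρ = λ/(cμ) = 13.0/(3×4.8) = 0.9028
Since ρ = 0.9028 < 1, system is stable.
Offered load a = λ/μ = cρ = 13.0/4.8 = 2.7083
P₀ = [ Σₙ₌₀^2 aⁿ/n! + a^3/(3!(1-ρ)) ]⁻¹
Σ = a^0/0! + a^1/1! + a^2/2! = 1.00000 + 2.70833 + 3.66753 = 7.3759
a^3/(3!(1-ρ)) = 19.8658/(6 × 0.097222) = 34.0557
P₀ = 1/(7.3759 + 34.0557) = 0.02414
Lq = P₀·a^3·ρ / (3!(1-ρ)²) = 0.0241362 × 19.8658 × 0.902778 / (6 × 0.00945216) = 7.6326
Wq = Lq/λ = 7.6326/13.0 = 0.5871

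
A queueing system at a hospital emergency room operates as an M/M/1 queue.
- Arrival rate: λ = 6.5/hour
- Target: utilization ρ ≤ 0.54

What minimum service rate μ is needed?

ρ = λ/μ, so μ = λ/ρ
μ ≥ 6.5/0.54 = 12.0370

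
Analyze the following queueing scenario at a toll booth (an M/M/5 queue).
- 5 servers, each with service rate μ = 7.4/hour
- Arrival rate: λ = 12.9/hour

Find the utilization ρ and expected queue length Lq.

Traffic intensity: ρ = λ/(cμ) = 12.9/(5×7.4) = 0.3486
Since ρ = 0.3486 < 1, system is stable.
Offered load a = λ/μ = cρ = 12.9/7.4 = 1.7432
P₀ = [ Σₙ₌₀^4 aⁿ/n! + a^5/(5!(1-ρ)) ]⁻¹
Σ = a^0/0! + a^1/1! + a^2/2! + a^3/3! + a^4/4! = 1.00000 + 1.74324 + 1.51945 + 0.882923 + 0.384787 = 5.5304
a^5/(5!(1-ρ)) = 16.0987/(120 × 0.6514) = 0.2060
P₀ = 1/(5.5304 + 0.2060) = 0.1743
Lq = P₀·a^5·ρ / (5!(1-ρ)²) = 0.17433 × 16.0987 × 0.34865 / (120 × 0.42426) = 0.01922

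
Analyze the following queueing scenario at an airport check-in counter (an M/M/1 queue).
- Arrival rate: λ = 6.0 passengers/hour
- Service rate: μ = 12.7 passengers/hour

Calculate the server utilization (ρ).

Server utilization: ρ = λ/μ
ρ = 6.0/12.7 = 0.4724
The server is busy 47.24% of the time.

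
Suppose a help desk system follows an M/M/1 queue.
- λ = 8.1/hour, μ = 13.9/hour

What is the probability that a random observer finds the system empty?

ρ = λ/μ = 8.1/13.9 = 0.5827
P(0) = 1 - ρ = 1 - 0.5827 = 0.4173
The server is idle 41.73% of the time.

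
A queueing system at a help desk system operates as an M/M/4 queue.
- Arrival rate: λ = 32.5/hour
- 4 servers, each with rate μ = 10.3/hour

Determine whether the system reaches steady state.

Stability requires ρ = λ/(cμ) < 1
ρ = 32.5/(4 × 10.3) = 32.5/41.20 = 0.7888
Since 0.7888 < 1, the system is STABLE.
The servers are busy 78.88% of the time.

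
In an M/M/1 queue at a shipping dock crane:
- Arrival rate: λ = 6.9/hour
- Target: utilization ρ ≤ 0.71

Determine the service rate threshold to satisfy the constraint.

ρ = λ/μ, so μ = λ/ρ
μ ≥ 6.9/0.71 = 9.7183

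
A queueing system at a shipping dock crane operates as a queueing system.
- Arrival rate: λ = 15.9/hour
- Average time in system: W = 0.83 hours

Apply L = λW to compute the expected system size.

Little's Law: L = λW
L = 15.9 × 0.83 = 13.1970 containers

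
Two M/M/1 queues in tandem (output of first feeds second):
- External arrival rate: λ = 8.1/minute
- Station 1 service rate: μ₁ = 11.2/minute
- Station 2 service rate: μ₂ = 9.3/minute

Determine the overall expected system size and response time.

By Jackson's theorem, each station behaves as independent M/M/1.
Station 1: ρ₁ = 8.1/11.2 = 0.7232, L₁ = ρ₁/(1-ρ₁) = λ/(μ₁-λ) = 8.1/3.10 = 2.6129
Station 2: ρ₂ = 8.1/9.3 = 0.8710, L₂ = ρ₂/(1-ρ₂) = λ/(μ₂-λ) = 8.1/1.20 = 6.7500
Total: L = L₁ + L₂ = 2.6129 + 6.7500 = 9.3629
W = L/λ = 9.3629/8.1 = 1.1559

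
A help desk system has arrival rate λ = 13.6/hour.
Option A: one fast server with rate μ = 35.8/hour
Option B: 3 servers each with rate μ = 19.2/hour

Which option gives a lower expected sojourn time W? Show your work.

Option A: single server μ = 35.8 (M/M/1)
  ρ_A = 13.6/35.8 = 0.3799
  W_A = 1/(μ-λ) = 1/(35.8-13.6) = 1/22.20 = 0.04505

Option B: 3 servers μ = 19.2 (M/M/3)
  ρ_B = λ/(cμ) = 13.6/(3×19.2) = 0.2361
  Offered load a = λ/μ = cρ = 13.6/19.2 = 0.7083
  P₀ = [ Σₙ₌₀^2 aⁿ/n! + a^3/(3!(1-ρ)) ]⁻¹
  Σ = a^0/0! + a^1/1! + a^2/2! = 1.0000 + 0.7083 + 0.2509 = 1.9592
  a^3/(3!(1-ρ)) = 0.3554/(6 × 0.7639) = 0.07754
  P₀ = 1/(1.9592 + 0.07754) = 0.4910
  Lq = P₀·a^3·ρ / (3!(1-ρ)²) = 0.4910 × 0.3554 × 0.2361 / (6 × 0.5835) = 0.01177
  Wq_B = Lq/λ = 0.0117674/13.6 = 0.0008653
  W_B = Wq_B + 1/μ = 0.0008653 + 0.05208 = 0.05295

Since W_A = 0.04505 < W_B = 0.05295, Option A (single fast server) has the shorter time in system.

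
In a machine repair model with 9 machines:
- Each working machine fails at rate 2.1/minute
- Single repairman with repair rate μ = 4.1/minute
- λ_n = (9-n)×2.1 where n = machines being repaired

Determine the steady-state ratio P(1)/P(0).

P(1)/P(0) = ∏_{i=0}^{1-1} λ_i/μ_{i+1}
= (9-0)×2.1/4.1
= 4.6098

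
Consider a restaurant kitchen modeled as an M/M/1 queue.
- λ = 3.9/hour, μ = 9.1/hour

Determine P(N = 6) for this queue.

ρ = λ/μ = 3.9/9.1 = 0.42857
P(n) = (1-ρ)ρⁿ
P(6) = (1-0.42857) × 0.42857^6
P(6) = 0.57143 × 0.0061963
P(6) = 0.003541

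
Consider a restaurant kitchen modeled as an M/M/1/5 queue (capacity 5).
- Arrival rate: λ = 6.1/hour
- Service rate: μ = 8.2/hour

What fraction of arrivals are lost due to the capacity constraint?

ρ = λ/μ = 6.1/8.2 = 0.7439
P₀ = (1-ρ)/(1-ρ^(K+1)) = (1-0.7439)/(1-0.7439^6) = 0.2561/0.8305 = 0.3084
P_K = P₀×ρ^K = 0.3084 × 0.7439^5 = 0.3084 × 0.2278 = 0.07025
Blocking probability = 7.02%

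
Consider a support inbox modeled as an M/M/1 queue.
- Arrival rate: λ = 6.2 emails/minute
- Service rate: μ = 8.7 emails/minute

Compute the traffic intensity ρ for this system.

Server utilization: ρ = λ/μ
ρ = 6.2/8.7 = 0.7126
The server is busy 71.26% of the time.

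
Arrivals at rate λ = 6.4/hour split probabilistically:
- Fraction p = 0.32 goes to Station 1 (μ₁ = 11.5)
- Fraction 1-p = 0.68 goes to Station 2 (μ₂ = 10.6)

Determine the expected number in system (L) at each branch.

Effective rates: λ₁ = 6.4×0.32 = 2.048, λ₂ = 6.4×0.68 = 4.352
Station 1: ρ₁ = 2.048/11.5 = 0.1781, L₁ = ρ₁/(1-ρ₁) = 0.1781/(1-0.1781) = 0.2167
Station 2: ρ₂ = 4.352/10.6 = 0.410566, L₂ = ρ₂/(1-ρ₂) = 0.410566/(1-0.410566) = 0.6965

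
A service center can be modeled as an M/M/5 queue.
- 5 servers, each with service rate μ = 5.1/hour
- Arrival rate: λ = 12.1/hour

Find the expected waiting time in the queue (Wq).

Traffic intensity: ρ = λ/(cμ) = 12.1/(5×5.1) = 0.4745
Since ρ = 0.4745 < 1, system is stable.
Offered load a = λ/μ = cρ = 12.1/5.1 = 2.3725
P₀ = [ Σₙ₌₀^4 aⁿ/n! + a^5/(5!(1-ρ)) ]⁻¹
Σ = a^0/0! + a^1/1! + a^2/2! + a^3/3! + a^4/4! = 1.00000 + 2.37255 + 2.81449 + 2.22584 + 1.32023 = 9.7331
a^5/(5!(1-ρ)) = 75.1754/(120 × 0.5255) = 1.1921
P₀ = 1/(9.7331 + 1.1921) = 0.09153
Lq = P₀·a^5·ρ / (5!(1-ρ)²) = 0.091531 × 75.1754 × 0.47451 / (120 × 0.27614) = 0.09853
Wq = Lq/λ = 0.09853/12.1 = 0.008143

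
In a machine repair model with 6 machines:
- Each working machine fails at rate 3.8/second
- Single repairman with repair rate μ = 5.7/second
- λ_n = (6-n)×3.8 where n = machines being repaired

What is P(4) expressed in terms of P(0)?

P(4)/P(0) = ∏_{i=0}^{4-1} λ_i/μ_{i+1}
= (6-0)×3.8/5.7 × (6-1)×3.8/5.7 × (6-2)×3.8/5.7 × (6-3)×3.8/5.7
= 71.1111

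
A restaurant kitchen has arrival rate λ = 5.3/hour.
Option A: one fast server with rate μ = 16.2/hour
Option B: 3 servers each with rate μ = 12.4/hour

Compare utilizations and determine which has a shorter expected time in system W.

Option A: single server μ = 16.2 (M/M/1)
  ρ_A = 5.3/16.2 = 0.3272
  W_A = 1/(μ-λ) = 1/(16.2-5.3) = 1/10.90 = 0.09174

Option B: 3 servers μ = 12.4 (M/M/3)
  ρ_B = λ/(cμ) = 5.3/(3×12.4) = 0.1425
  Offered load a = λ/μ = cρ = 5.3/12.4 = 0.4274
  P₀ = [ Σₙ₌₀^2 aⁿ/n! + a^3/(3!(1-ρ)) ]⁻¹
  Σ = a^0/0! + a^1/1! + a^2/2! = 1.0000 + 0.42742 + 0.091344 = 1.5188
  a^3/(3!(1-ρ)) = 0.07808/(6 × 0.8575) = 0.01518
  P₀ = 1/(1.5188 + 0.01518) = 0.6519
  Lq = P₀·a^3·ρ / (3!(1-ρ)²) = 0.6519 × 0.07808 × 0.1425 / (6 × 0.7354) = 0.001644
  Wq_B = Lq/λ = 0.00164377/5.3 = 0.0003101
  W_B = Wq_B + 1/μ = 0.0003101 + 0.08065 = 0.08096

Since W_B = 0.08096 < W_A = 0.09174, Option B (multiple servers) has the shorter time in system.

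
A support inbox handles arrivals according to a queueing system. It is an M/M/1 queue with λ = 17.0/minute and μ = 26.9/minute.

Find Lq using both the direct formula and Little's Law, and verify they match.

Method 1 (direct): Lq = λ²/(μ(μ-λ)) = 289.00/(26.9 × 9.90) = 1.0852

Method 2 (Little's Law):
W = 1/(μ-λ) = 1/9.90 = 0.10101
Wq = W - 1/μ = 0.10101 - 0.037175 = 0.063835
Lq = λWq = 17.0 × 0.063835 = 1.0852 ✔ (matches Method 1)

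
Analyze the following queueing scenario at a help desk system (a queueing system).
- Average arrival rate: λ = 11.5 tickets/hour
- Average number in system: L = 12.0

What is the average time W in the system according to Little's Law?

Little's Law: L = λW, so W = L/λ
W = 12.0/11.5 = 1.0435 hours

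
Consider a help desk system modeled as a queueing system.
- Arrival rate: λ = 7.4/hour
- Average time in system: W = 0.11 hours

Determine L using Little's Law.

Little's Law: L = λW
L = 7.4 × 0.11 = 0.8140 tickets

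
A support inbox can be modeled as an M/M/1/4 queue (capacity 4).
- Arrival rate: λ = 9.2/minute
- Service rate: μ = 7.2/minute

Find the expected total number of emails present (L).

ρ = λ/μ = 9.2/7.2 = 1.27778
P₀ = (1-ρ)/(1-ρ^(K+1)) = (1-1.27778)/(1-1.27778^5) = -0.2778/-2.4063 = 0.1154
P_K = P₀×ρ^K = 0.11544 × 1.27778^4 = 0.11544 × 2.6658 = 0.3077
L = ρ[1 - (K+1)ρ^K + Kρ^(K+1)] / [(1-ρ)(1-ρ^(K+1))]
L = 1.27778 × (1 - 5×2.6658 + 4×3.4063) / ((1 - 1.27778) × (1 - 3.4063)) = 2.4779 emails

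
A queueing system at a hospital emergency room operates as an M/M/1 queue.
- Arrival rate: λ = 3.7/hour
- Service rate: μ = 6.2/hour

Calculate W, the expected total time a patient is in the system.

First, compute utilization: ρ = λ/μ = 3.7/6.2 = 0.5968
For M/M/1: W = 1/(μ-λ)
W = 1/(6.2-3.7) = 1/2.50
W = 0.4000 hours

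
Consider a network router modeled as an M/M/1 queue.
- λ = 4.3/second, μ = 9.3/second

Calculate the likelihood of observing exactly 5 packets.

ρ = λ/μ = 4.3/9.3 = 0.4624
P(n) = (1-ρ)ρⁿ
P(5) = (1-0.4624) × 0.4624^5
P(5) = 0.5376 × 0.02114
P(5) = 0.01136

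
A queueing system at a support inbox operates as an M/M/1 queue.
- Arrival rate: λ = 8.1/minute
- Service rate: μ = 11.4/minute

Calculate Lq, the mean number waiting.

ρ = λ/μ = 8.1/11.4 = 0.7105
For M/M/1: Lq = λ²/(μ(μ-λ))
Lq = 65.61/(11.4 × 3.30)
Lq = 1.7440 emails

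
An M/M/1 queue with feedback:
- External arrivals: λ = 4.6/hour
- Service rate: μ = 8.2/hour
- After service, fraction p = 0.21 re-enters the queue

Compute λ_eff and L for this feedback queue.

Effective arrival rate: λ_eff = λ/(1-p) = 4.6/(1-0.21) = 4.6/0.79 = 5.822785
ρ = λ_eff/μ = 5.822785/8.2 = 0.710096
L = ρ/(1-ρ) = 0.710096/(1-0.710096) = 2.4494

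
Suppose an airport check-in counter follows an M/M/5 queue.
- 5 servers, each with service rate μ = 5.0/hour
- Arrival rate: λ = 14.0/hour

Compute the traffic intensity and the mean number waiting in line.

Traffic intensity: ρ = λ/(cμ) = 14.0/(5×5.0) = 0.5600
Since ρ = 0.5600 < 1, system is stable.
Offered load a = λ/μ = cρ = 14.0/5.0 = 2.8000
P₀ = [ Σₙ₌₀^4 aⁿ/n! + a^5/(5!(1-ρ)) ]⁻¹
Σ = a^0/0! + a^1/1! + a^2/2! + a^3/3! + a^4/4! = 1.00000 + 2.80000 + 3.92000 + 3.65867 + 2.56107 = 13.9397
a^5/(5!(1-ρ)) = 172.1037/(120 × 0.4400) = 3.2595
P₀ = 1/(13.9397 + 3.2595) = 0.05814
Lq = P₀·a^5·ρ / (5!(1-ρ)²) = 0.05814 × 172.1037 × 0.5600 / (120 × 0.1936) = 0.2412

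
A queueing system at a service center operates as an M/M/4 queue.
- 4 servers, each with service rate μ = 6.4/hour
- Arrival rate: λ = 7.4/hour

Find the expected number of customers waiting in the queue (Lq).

Traffic intensity: ρ = λ/(cμ) = 7.4/(4×6.4) = 0.2891
Since ρ = 0.2891 < 1, system is stable.
Offered load a = λ/μ = cρ = 7.4/6.4 = 1.1562
P₀ = [ Σₙ₌₀^3 aⁿ/n! + a^4/(4!(1-ρ)) ]⁻¹
Σ = a^0/0! + a^1/1! + a^2/2! + a^3/3! = 1.0000 + 1.1562 + 0.6685 + 0.2576 = 3.0823
a^4/(4!(1-ρ)) = 1.7873/(24 × 0.7109) = 0.1048
P₀ = 1/(3.0823 + 0.1048) = 0.3138
Lq = P₀·a^4·ρ / (4!(1-ρ)²) = 0.31377 × 1.7873 × 0.28906 / (24 × 0.50543) = 0.01336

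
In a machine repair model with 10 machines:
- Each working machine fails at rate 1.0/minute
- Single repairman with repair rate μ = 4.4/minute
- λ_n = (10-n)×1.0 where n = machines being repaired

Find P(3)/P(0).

P(3)/P(0) = ∏_{i=0}^{3-1} λ_i/μ_{i+1}
= (10-0)×1.0/4.4 × (10-1)×1.0/4.4 × (10-2)×1.0/4.4
= 8.4523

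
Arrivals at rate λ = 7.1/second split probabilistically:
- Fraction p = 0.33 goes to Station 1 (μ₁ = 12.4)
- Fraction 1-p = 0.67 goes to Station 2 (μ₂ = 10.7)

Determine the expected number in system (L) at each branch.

Effective rates: λ₁ = 7.1×0.33 = 2.343, λ₂ = 7.1×0.67 = 4.757
Station 1: ρ₁ = 2.343/12.4 = 0.1890, L₁ = ρ₁/(1-ρ₁) = 0.1890/(1-0.1890) = 0.2330
Station 2: ρ₂ = 4.757/10.7 = 0.44458, L₂ = ρ₂/(1-ρ₂) = 0.44458/(1-0.44458) = 0.8004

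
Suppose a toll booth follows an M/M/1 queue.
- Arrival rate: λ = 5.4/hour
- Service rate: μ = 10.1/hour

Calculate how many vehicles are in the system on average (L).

ρ = λ/μ = 5.4/10.1 = 0.5347
For M/M/1: L = λ/(μ-λ)
L = 5.4/(10.1-5.4) = 5.4/4.70
L = 1.1489 vehicles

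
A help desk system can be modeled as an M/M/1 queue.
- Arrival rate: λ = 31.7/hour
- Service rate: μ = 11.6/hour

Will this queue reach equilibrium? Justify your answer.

Stability requires ρ = λ/(cμ) < 1
ρ = 31.7/(1 × 11.6) = 31.7/11.60 = 2.7328
Since 2.7328 ≥ 1, the system is UNSTABLE.
Queue grows without bound. Need μ > λ = 31.7.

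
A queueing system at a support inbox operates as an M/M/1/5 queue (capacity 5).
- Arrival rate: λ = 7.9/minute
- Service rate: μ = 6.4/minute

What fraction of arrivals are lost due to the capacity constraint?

ρ = λ/μ = 7.9/6.4 = 1.23438
P₀ = (1-ρ)/(1-ρ^(K+1)) = (1-1.23438)/(1-1.23438^6) = -0.2344/-2.5375 = 0.09237
P_K = P₀×ρ^K = 0.09237 × 1.23438^5 = 0.09237 × 2.8658 = 0.2647
Blocking probability = 26.47%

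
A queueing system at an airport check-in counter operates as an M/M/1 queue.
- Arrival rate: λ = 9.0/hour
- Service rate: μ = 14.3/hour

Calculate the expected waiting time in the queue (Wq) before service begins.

First, compute utilization: ρ = λ/μ = 9.0/14.3 = 0.6294
For M/M/1: Wq = λ/(μ(μ-λ))
Wq = 9.0/(14.3 × (14.3-9.0))
Wq = 9.0/(14.3 × 5.30)
Wq = 0.1187 hours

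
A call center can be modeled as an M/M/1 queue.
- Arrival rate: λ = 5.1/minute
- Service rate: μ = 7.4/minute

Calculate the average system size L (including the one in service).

ρ = λ/μ = 5.1/7.4 = 0.6892
For M/M/1: L = λ/(μ-λ)
L = 5.1/(7.4-5.1) = 5.1/2.30
L = 2.2174 calls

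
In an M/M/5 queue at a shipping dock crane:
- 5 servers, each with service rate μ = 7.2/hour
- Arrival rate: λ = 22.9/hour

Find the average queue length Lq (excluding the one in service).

Traffic intensity: ρ = λ/(cμ) = 22.9/(5×7.2) = 0.6361
Since ρ = 0.6361 < 1, system is stable.
Offered load a = λ/μ = cρ = 22.9/7.2 = 3.1806
P₀ = [ Σₙ₌₀^4 aⁿ/n! + a^5/(5!(1-ρ)) ]⁻¹
Σ = a^0/0! + a^1/1! + a^2/2! + a^3/3! + a^4/4! = 1.000000 + 3.180556 + 5.057967 + 5.362381 + 4.263838 = 18.8647
a^5/(5!(1-ρ)) = 325.4730/(120 × 0.36389) = 7.4536
P₀ = 1/(18.8647 + 7.4536) = 0.03800
Lq = P₀·a^5·ρ / (5!(1-ρ)²) = 0.037996 × 325.4730 × 0.63611 / (120 × 0.13242) = 0.4951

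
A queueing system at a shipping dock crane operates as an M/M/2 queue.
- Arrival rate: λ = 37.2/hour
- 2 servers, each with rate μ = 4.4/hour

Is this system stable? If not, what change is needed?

Stability requires ρ = λ/(cμ) < 1
ρ = 37.2/(2 × 4.4) = 37.2/8.80 = 4.2273
Since 4.2273 ≥ 1, the system is UNSTABLE.
Need c > λ/μ = 37.2/4.4 = 8.45.
Minimum servers needed: c = 9.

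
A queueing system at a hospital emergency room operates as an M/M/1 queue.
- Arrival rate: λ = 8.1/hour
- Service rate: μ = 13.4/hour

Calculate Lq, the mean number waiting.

ρ = λ/μ = 8.1/13.4 = 0.6045
For M/M/1: Lq = λ²/(μ(μ-λ))
Lq = 65.61/(13.4 × 5.30)
Lq = 0.9238 patients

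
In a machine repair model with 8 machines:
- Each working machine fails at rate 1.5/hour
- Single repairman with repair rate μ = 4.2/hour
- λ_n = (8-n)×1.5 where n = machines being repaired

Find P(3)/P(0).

P(3)/P(0) = ∏_{i=0}^{3-1} λ_i/μ_{i+1}
= (8-0)×1.5/4.2 × (8-1)×1.5/4.2 × (8-2)×1.5/4.2
= 15.3061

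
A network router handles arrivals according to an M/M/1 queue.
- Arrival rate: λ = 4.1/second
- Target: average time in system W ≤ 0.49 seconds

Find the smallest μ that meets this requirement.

For M/M/1: W = 1/(μ-λ)
Need W ≤ 0.49, so 1/(μ-λ) ≤ 0.49
μ - λ ≥ 1/0.49 = 2.0408
μ ≥ 4.1 + 2.0408 = 6.1408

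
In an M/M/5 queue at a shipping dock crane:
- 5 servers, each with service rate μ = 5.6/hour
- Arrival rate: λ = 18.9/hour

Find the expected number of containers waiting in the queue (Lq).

Traffic intensity: ρ = λ/(cμ) = 18.9/(5×5.6) = 0.6750
Since ρ = 0.6750 < 1, system is stable.
Offered load a = λ/μ = cρ = 18.9/5.6 = 3.3750
P₀ = [ Σₙ₌₀^4 aⁿ/n! + a^5/(5!(1-ρ)) ]⁻¹
Σ = a^0/0! + a^1/1! + a^2/2! + a^3/3! + a^4/4! = 1.0000 + 3.3750 + 5.6953 + 6.4072 + 5.4061 = 21.8836
a^5/(5!(1-ρ)) = 437.8939/(120 × 0.3250) = 11.2280
P₀ = 1/(21.8836 + 11.2280) = 0.03020
Lq = P₀·a^5·ρ / (5!(1-ρ)²) = 0.0302008 × 437.8939 × 0.675000 / (120 × 0.105625) = 0.7043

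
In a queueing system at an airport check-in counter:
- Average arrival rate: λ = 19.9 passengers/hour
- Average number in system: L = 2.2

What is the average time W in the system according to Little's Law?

Little's Law: L = λW, so W = L/λ
W = 2.2/19.9 = 0.1106 hours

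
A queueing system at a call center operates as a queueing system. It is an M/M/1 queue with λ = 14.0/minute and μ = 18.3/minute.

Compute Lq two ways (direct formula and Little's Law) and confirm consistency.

Method 1 (direct): Lq = λ²/(μ(μ-λ)) = 196.00/(18.3 × 4.30) = 2.4908

Method 2 (Little's Law):
W = 1/(μ-λ) = 1/4.30 = 0.232558
Wq = W - 1/μ = 0.232558 - 0.0546448 = 0.177913
Lq = λWq = 14.0 × 0.177913 = 2.4908 ✔ (matches Method 1)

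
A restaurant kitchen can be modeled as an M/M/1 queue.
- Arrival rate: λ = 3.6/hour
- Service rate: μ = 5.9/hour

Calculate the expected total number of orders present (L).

ρ = λ/μ = 3.6/5.9 = 0.6102
For M/M/1: L = λ/(μ-λ)
L = 3.6/(5.9-3.6) = 3.6/2.30
L = 1.5652 orders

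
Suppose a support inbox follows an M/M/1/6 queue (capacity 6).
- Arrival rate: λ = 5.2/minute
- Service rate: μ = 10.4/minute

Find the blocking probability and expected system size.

ρ = λ/μ = 5.2/10.4 = 0.5000
P₀ = (1-ρ)/(1-ρ^(K+1)) = (1-0.5000)/(1-0.5000^7) = 0.5000/0.9922 = 0.5039
P_K = P₀×ρ^K = 0.50394 × 0.5000^6 = 0.50394 × 0.015625 = 0.007874
Blocking probability P_6 = 0.007874 (0.79%)
L = ρ[1 - (K+1)ρ^K + Kρ^(K+1)] / [(1-ρ)(1-ρ^(K+1))]
L = 0.5000 × (1 - 7×0.01562 + 6×0.007812) / ((1 - 0.5000) × (1 - 0.007812)) = 0.9449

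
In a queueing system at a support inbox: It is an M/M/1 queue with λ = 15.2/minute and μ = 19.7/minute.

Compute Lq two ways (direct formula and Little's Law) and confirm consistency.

Method 1 (direct): Lq = λ²/(μ(μ-λ)) = 231.04/(19.7 × 4.50) = 2.6062

Method 2 (Little's Law):
W = 1/(μ-λ) = 1/4.50 = 0.22222
Wq = W - 1/μ = 0.22222 - 0.050761 = 0.17146
Lq = λWq = 15.2 × 0.17146 = 2.6062 ✔ (matches Method 1)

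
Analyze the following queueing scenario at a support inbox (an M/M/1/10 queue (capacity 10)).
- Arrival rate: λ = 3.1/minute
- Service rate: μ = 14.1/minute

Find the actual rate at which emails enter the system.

ρ = λ/μ = 3.1/14.1 = 0.21986
P₀ = (1-ρ)/(1-ρ^(K+1)) = (1-0.21986)/(1-0.21986^11) = 0.7801/1.0000 = 0.7801
P_K = P₀×ρ^K = 0.7801 × 0.21986^10 = 0.7801 × 2.639e-07 = 2.059e-07
λ_eff = λ(1-P_K) = 3.1 × (1 - 2.059e-07) = 3.1 × 1.0000 = 3.1000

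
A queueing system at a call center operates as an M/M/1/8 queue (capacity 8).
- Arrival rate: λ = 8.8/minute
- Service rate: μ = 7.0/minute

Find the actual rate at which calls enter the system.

ρ = λ/μ = 8.8/7.0 = 1.25714
P₀ = (1-ρ)/(1-ρ^(K+1)) = (1-1.25714)/(1-1.25714^9) = -0.25714/-6.8425 = 0.03758
P_K = P₀×ρ^K = 0.03758 × 1.25714^8 = 0.03758 × 6.2383 = 0.2344
λ_eff = λ(1-P_K) = 8.8 × (1 - 0.23444) = 8.8 × 0.76556 = 6.7369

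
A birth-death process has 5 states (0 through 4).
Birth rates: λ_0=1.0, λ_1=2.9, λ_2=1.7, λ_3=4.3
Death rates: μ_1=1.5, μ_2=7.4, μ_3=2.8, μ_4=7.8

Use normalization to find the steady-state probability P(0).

Ratios P(n)/P(0) = (λ₀···λₙ₋₁)/(μ₁···μₙ):
P(1)/P(0) = (1.0)/(1.5) = 0.6667
P(2)/P(0) = (1.0×2.9)/(1.5×7.4) = 0.2613
P(3)/P(0) = (1.0×2.9×1.7)/(1.5×7.4×2.8) = 0.1586
P(4)/P(0) = (1.0×2.9×1.7×4.3)/(1.5×7.4×2.8×7.8) = 0.08745

Normalization: ∑ P(n) = 1
P(0) × (1.0000 + 0.6667 + 0.2613 + 0.1586 + 0.08745) = 1
P(0) × 2.1740 = 1
P(0) = 1/2.1740 = 0.4600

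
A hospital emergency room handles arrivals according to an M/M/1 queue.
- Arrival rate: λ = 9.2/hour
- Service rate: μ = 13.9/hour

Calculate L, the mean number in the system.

ρ = λ/μ = 9.2/13.9 = 0.6619
For M/M/1: L = λ/(μ-λ)
L = 9.2/(13.9-9.2) = 9.2/4.70
L = 1.9574 patients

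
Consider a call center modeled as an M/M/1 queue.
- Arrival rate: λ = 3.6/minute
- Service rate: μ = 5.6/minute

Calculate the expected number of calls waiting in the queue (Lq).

ρ = λ/μ = 3.6/5.6 = 0.6429
For M/M/1: Lq = λ²/(μ(μ-λ))
Lq = 12.96/(5.6 × 2.00)
Lq = 1.1571 calls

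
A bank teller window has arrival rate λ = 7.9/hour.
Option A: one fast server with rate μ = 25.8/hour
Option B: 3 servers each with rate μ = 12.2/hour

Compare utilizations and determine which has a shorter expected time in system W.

Option A: single server μ = 25.8 (M/M/1)
  ρ_A = 7.9/25.8 = 0.3062
  W_A = 1/(μ-λ) = 1/(25.8-7.9) = 1/17.90 = 0.05587

Option B: 3 servers μ = 12.2 (M/M/3)
  ρ_B = λ/(cμ) = 7.9/(3×12.2) = 0.2158
  Offered load a = λ/μ = cρ = 7.9/12.2 = 0.6475
  P₀ = [ Σₙ₌₀^2 aⁿ/n! + a^3/(3!(1-ρ)) ]⁻¹
  Σ = a^0/0! + a^1/1! + a^2/2! = 1.0000 + 0.6475 + 0.2097 = 1.8572
  a^3/(3!(1-ρ)) = 0.27152/(6 × 0.78415) = 0.05771
  P₀ = 1/(1.8572 + 0.05771) = 0.5222
  Lq = P₀·a^3·ρ / (3!(1-ρ)²) = 0.52222 × 0.27152 × 0.21585 / (6 × 0.61490) = 0.008296
  Wq_B = Lq/λ = 0.008296/7.9 = 0.001050
  W_B = Wq_B + 1/μ = 0.001050 + 0.08197 = 0.08302

Since W_A = 0.05587 < W_B = 0.08302, Option A (single fast server) has the shorter time in system.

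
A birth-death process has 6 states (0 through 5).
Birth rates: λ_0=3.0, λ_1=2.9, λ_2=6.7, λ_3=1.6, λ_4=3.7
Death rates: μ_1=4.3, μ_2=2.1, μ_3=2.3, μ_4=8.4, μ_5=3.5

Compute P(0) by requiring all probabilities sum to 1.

Ratios P(n)/P(0) = (λ₀···λₙ₋₁)/(μ₁···μₙ):
P(1)/P(0) = (3.0)/(4.3) = 0.697674
P(2)/P(0) = (3.0×2.9)/(4.3×2.1) = 0.963455
P(3)/P(0) = (3.0×2.9×6.7)/(4.3×2.1×2.3) = 2.80659
P(4)/P(0) = (3.0×2.9×6.7×1.6)/(4.3×2.1×2.3×8.4) = 0.534588
P(5)/P(0) = (3.0×2.9×6.7×1.6×3.7)/(4.3×2.1×2.3×8.4×3.5) = 0.565136

Normalization: ∑ P(n) = 1
P(0) × (1.00000 + 0.697674 + 0.963455 + 2.80659 + 0.534588 + 0.565136) = 1
P(0) × 6.5674 = 1
P(0) = 1/6.5674 = 0.1523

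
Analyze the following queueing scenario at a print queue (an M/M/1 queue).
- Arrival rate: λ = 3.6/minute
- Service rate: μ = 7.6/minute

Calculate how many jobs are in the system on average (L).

ρ = λ/μ = 3.6/7.6 = 0.4737
For M/M/1: L = λ/(μ-λ)
L = 3.6/(7.6-3.6) = 3.6/4.00
L = 0.9000 jobs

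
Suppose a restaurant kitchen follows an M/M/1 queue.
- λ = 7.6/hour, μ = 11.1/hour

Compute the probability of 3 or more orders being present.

ρ = λ/μ = 7.6/11.1 = 0.6847
P(N ≥ n) = ρⁿ
P(N ≥ 3) = 0.6847^3
P(N ≥ 3) = 0.3210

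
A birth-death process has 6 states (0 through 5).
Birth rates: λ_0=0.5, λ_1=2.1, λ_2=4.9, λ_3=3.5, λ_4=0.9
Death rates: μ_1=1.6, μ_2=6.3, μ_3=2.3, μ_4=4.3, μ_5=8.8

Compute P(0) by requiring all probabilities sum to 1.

Ratios P(n)/P(0) = (λ₀···λₙ₋₁)/(μ₁···μₙ):
P(1)/P(0) = (0.5)/(1.6) = 0.3125
P(2)/P(0) = (0.5×2.1)/(1.6×6.3) = 0.1042
P(3)/P(0) = (0.5×2.1×4.9)/(1.6×6.3×2.3) = 0.2219
P(4)/P(0) = (0.5×2.1×4.9×3.5)/(1.6×6.3×2.3×4.3) = 0.1806
P(5)/P(0) = (0.5×2.1×4.9×3.5×0.9)/(1.6×6.3×2.3×4.3×8.8) = 0.01847

Normalization: ∑ P(n) = 1
P(0) × (1.0000 + 0.3125 + 0.1042 + 0.2219 + 0.1806 + 0.01847) = 1
P(0) × 1.8377 = 1
P(0) = 1/1.8377 = 0.5442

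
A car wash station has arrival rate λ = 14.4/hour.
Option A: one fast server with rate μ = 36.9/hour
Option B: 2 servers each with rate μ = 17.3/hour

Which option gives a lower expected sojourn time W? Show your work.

Option A: single server μ = 36.9 (M/M/1)
  ρ_A = 14.4/36.9 = 0.3902
  W_A = 1/(μ-λ) = 1/(36.9-14.4) = 1/22.50 = 0.04444

Option B: 2 servers μ = 17.3 (M/M/2)
  ρ_B = λ/(cμ) = 14.4/(2×17.3) = 0.4162
  Offered load a = λ/μ = cρ = 14.4/17.3 = 0.8324
  P₀ = [ Σₙ₌₀^1 aⁿ/n! + a^2/(2!(1-ρ)) ]⁻¹
  Σ = a^0/0! + a^1/1! = 1.0000 + 0.8324 = 1.8324
  a^2/(2!(1-ρ)) = 0.6928/(2 × 0.5838) = 0.5934
  P₀ = 1/(1.8324 + 0.5934) = 0.4122
  Lq = P₀·a^2·ρ / (2!(1-ρ)²) = 0.4122 × 0.6928 × 0.4162 / (2 × 0.3408) = 0.1744
  Wq_B = Lq/λ = 0.1744/14.4 = 0.01211
  W_B = Wq_B + 1/μ = 0.01211 + 0.05780 = 0.06991

Since W_A = 0.04444 < W_B = 0.06991, Option A (single fast server) has the shorter time in system.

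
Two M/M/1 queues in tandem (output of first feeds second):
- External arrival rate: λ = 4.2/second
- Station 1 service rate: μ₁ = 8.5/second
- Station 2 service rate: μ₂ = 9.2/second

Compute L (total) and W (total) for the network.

By Jackson's theorem, each station behaves as independent M/M/1.
Station 1: ρ₁ = 4.2/8.5 = 0.4941, L₁ = ρ₁/(1-ρ₁) = λ/(μ₁-λ) = 4.2/4.30 = 0.97674
Station 2: ρ₂ = 4.2/9.2 = 0.4565, L₂ = ρ₂/(1-ρ₂) = λ/(μ₂-λ) = 4.2/5.00 = 0.84000
Total: L = L₁ + L₂ = 0.97674 + 0.84000 = 1.81674
W = L/λ = 1.81674/4.2 = 0.4326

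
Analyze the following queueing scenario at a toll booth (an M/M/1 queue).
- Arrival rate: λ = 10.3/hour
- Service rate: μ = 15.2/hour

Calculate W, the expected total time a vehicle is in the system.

First, compute utilization: ρ = λ/μ = 10.3/15.2 = 0.6776
For M/M/1: W = 1/(μ-λ)
W = 1/(15.2-10.3) = 1/4.90
W = 0.2041 hours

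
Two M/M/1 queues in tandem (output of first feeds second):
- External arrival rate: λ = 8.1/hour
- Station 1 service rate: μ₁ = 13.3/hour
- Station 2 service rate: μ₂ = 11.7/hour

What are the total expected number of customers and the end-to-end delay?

By Jackson's theorem, each station behaves as independent M/M/1.
Station 1: ρ₁ = 8.1/13.3 = 0.6090, L₁ = ρ₁/(1-ρ₁) = λ/(μ₁-λ) = 8.1/5.20 = 1.5577
Station 2: ρ₂ = 8.1/11.7 = 0.6923, L₂ = ρ₂/(1-ρ₂) = λ/(μ₂-λ) = 8.1/3.60 = 2.2500
Total: L = L₁ + L₂ = 1.5577 + 2.2500 = 3.8077
W = L/λ = 3.8077/8.1 = 0.4701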